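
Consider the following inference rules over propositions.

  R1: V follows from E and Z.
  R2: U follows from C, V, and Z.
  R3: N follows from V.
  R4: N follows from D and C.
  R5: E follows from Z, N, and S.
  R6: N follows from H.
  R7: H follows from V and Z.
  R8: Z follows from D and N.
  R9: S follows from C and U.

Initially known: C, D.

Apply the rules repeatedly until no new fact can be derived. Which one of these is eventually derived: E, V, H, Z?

D and C hold, so N follows (R4).
D and N hold, so Z follows (R8).
E would need Z, N, and S (R5), but S is never established. V would need E and Z (R1), but E is never established. H would need V and Z (R7), but V is never established.

Z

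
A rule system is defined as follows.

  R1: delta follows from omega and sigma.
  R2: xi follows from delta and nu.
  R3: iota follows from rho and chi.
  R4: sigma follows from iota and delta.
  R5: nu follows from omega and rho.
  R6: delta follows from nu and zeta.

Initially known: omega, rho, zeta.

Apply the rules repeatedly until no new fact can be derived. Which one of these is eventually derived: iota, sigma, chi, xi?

xi

From omega and rho, R5 gives nu.
nu and zeta hold, so delta follows (R6).
From delta and nu, R2 gives xi.
sigma would need iota and delta (R4), but iota is never established. No rule produces chi, and it is not given. iota would need rho and chi (R3), but chi is never established.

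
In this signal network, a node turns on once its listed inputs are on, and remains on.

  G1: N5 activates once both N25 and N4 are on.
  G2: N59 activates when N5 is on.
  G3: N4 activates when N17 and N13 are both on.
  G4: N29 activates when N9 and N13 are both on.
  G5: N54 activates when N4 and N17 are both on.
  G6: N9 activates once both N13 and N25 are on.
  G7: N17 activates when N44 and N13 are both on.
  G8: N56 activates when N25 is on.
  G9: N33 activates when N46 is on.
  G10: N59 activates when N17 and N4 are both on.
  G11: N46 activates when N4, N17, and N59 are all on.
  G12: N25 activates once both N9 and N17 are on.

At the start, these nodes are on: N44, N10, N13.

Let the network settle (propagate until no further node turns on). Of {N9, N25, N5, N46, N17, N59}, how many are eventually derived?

G7: N44 and N13 on → N17 on.
G3: N17 and N13 on → N4 on.
G10: N17 and N4 on → N59 on.
G11: N4, N17, and N59 on → N46 on.
N9 would need N13 and N25 (G6), but N25 never turns on.
N25 would need N9 and N17 (G12), but N9 never turns on.
N5 would need N25 and N4 (G1), but N25 never turns on.
N46: reached.
N17: reached.
N59: reached.
Reached: N46, N17, and N59 — 3 of the 6.

3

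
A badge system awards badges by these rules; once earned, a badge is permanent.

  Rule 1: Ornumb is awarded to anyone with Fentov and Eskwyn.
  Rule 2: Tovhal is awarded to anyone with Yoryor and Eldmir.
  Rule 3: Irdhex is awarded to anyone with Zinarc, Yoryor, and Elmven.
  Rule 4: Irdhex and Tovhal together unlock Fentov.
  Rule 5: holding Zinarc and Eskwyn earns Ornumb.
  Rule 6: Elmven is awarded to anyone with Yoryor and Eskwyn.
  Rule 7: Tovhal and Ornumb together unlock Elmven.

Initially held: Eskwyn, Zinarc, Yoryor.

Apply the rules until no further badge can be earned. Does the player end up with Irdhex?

Yes

With Yoryor and Eskwyn, Elmven is earned (Rule 6).
With Zinarc, Yoryor, and Elmven, Irdhex is earned (Rule 3).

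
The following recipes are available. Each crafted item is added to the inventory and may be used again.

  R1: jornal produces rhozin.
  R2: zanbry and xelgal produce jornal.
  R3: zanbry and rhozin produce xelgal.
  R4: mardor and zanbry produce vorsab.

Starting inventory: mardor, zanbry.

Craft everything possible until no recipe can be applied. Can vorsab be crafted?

Using R4, mardor and zanbry make vorsab.

Yes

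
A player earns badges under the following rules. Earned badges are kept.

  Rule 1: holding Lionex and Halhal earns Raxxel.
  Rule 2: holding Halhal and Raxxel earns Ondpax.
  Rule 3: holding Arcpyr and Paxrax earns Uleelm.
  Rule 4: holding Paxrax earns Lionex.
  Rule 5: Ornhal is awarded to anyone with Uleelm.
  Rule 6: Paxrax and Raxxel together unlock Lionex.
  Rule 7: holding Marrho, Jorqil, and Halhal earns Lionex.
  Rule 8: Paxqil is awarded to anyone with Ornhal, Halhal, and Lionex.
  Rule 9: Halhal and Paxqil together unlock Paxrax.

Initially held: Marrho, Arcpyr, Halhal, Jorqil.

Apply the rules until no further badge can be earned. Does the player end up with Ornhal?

Ornhal would need Uleelm (Rule 5), but Uleelm is never earned.

No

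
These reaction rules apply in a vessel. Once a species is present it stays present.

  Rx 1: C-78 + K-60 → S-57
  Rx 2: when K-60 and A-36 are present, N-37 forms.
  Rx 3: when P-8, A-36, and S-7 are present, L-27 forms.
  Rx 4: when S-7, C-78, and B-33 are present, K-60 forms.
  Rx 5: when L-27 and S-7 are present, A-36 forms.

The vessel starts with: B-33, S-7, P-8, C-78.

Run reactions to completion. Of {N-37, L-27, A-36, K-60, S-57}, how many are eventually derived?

2

S-7, C-78, and B-33 present → K-60 forms (Rx 4).
C-78 and K-60 present → S-57 forms (Rx 1).
N-37 would need K-60 and A-36 (Rx 2), but A-36 never forms.
L-27 would need P-8, A-36, and S-7 (Rx 3), but A-36 never forms.
A-36 would need L-27 and S-7 (Rx 5), but L-27 never forms.
K-60: reached.
S-57: reached.
Reached: K-60 and S-57 — 2 of the 5.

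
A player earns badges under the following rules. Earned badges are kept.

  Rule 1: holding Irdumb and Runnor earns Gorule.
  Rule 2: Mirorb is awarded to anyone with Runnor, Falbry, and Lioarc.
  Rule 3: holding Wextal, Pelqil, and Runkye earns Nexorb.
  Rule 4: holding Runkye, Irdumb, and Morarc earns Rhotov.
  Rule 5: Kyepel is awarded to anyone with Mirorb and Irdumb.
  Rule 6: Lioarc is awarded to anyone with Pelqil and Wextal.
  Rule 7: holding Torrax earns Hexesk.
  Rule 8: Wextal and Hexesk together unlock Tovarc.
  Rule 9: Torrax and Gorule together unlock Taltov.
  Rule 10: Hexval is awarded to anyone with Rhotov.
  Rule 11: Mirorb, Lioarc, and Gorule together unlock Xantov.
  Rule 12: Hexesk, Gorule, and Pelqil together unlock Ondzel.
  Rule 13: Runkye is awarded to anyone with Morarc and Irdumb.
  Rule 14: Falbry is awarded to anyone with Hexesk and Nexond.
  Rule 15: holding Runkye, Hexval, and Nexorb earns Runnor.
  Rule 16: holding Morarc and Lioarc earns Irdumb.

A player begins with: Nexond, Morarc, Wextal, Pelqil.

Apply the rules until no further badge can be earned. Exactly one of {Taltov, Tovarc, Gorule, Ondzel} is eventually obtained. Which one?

With Pelqil and Wextal, Lioarc is earned (Rule 6).
With Morarc and Lioarc, Irdumb is earned (Rule 16).
With Morarc and Irdumb, Runkye is earned (Rule 13).
With Runkye, Irdumb, and Morarc, Rhotov is earned (Rule 4).
With Wextal, Pelqil, and Runkye, Nexorb is earned (Rule 3).
With Rhotov, Hexval is earned (Rule 10).
With Runkye, Hexval, and Nexorb, Runnor is earned (Rule 15).
With Irdumb and Runnor, Gorule is earned (Rule 1).
Ondzel would need Hexesk, Gorule, and Pelqil (Rule 12), but Hexesk is never earned. Tovarc would need Wextal and Hexesk (Rule 8), but Hexesk is never earned. Taltov would need Torrax and Gorule (Rule 9), but Torrax is never earned.

Gorule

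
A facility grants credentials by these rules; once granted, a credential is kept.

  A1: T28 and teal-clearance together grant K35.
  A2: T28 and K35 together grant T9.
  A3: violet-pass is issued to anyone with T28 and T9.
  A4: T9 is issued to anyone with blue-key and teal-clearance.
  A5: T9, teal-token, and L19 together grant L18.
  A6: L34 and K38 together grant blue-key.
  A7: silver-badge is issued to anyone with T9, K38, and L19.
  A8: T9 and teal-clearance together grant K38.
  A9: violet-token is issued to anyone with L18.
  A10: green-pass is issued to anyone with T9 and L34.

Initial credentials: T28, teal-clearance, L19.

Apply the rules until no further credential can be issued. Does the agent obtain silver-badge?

Yes

Holding T28 and teal-clearance grants K35 (A1).
Holding T28 and K35 grants T9 (A2).
Holding T9 and teal-clearance grants K38 (A8).
Holding T9, K38, and L19 grants silver-badge (A7).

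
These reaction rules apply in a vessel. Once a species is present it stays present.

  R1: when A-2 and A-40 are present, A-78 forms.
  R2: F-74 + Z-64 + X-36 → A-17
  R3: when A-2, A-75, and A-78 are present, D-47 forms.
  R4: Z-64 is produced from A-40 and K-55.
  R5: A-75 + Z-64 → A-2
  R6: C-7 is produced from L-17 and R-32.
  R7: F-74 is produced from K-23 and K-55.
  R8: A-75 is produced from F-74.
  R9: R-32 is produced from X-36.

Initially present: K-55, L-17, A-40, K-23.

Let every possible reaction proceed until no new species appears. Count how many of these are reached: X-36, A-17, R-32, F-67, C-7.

0

No rule produces X-36, and it is not given.
A-17 would need F-74, Z-64, and X-36 (R2), but X-36 never forms.
R-32 would need X-36 (R9), but X-36 never forms.
No rule produces F-67, and it is not given.
C-7 would need L-17 and R-32 (R6), but R-32 never forms.
None of the 5 are reached.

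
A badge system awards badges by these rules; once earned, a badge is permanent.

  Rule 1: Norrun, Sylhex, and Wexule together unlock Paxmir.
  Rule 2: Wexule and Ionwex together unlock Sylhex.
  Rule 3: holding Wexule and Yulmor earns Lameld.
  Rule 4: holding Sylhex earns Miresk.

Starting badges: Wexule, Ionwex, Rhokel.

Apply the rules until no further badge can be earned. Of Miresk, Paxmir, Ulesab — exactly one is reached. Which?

Miresk

With Wexule and Ionwex, Sylhex is earned (Rule 2).
With Sylhex, Miresk is earned (Rule 4).
Paxmir would need Norrun, Sylhex, and Wexule (Rule 1), but Norrun is never earned. No rule produces Ulesab, and it is not given.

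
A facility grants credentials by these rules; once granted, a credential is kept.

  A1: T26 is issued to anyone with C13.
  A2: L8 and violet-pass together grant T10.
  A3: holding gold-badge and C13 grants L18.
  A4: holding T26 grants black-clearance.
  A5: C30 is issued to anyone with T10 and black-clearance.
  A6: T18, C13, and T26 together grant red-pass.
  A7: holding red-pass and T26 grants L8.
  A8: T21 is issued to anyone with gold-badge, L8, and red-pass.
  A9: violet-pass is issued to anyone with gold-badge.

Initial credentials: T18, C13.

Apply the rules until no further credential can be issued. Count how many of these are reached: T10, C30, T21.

0

T10 would need L8 and violet-pass (A2), but violet-pass is never granted.
C30 would need T10 and black-clearance (A5), but T10 is never granted.
T21 would need gold-badge, L8, and red-pass (A8), but gold-badge is never granted.
None of the 3 are reached.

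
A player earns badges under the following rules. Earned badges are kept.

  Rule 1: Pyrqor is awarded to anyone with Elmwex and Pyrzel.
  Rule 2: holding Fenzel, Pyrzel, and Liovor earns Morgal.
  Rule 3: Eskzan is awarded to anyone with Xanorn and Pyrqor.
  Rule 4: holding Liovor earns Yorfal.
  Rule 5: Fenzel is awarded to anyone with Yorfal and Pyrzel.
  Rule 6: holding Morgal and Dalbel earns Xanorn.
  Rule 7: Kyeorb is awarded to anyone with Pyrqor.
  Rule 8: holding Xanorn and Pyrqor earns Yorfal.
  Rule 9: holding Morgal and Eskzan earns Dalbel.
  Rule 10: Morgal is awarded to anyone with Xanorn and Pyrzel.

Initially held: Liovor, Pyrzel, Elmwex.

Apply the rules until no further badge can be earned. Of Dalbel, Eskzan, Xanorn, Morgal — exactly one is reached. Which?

Morgal

With Liovor, Yorfal is earned (Rule 4).
With Yorfal and Pyrzel, Fenzel is earned (Rule 5).
With Fenzel, Pyrzel, and Liovor, Morgal is earned (Rule 2).
Dalbel would need Morgal and Eskzan (Rule 9), but Eskzan is never earned. Xanorn would need Morgal and Dalbel (Rule 6), but Dalbel is never earned. Eskzan would need Xanorn and Pyrqor (Rule 3), but Xanorn is never earned.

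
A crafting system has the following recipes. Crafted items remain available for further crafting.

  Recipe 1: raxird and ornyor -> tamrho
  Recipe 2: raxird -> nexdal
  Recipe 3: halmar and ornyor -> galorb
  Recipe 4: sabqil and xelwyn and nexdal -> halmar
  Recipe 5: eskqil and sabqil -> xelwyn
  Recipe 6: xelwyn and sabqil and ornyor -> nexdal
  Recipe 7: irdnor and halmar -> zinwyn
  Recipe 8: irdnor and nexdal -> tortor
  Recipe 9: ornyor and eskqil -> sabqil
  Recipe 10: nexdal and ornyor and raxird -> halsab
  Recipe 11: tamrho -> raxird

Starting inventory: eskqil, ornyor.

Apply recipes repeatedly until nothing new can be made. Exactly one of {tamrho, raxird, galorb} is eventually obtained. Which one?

galorb

ornyor and eskqil -> sabqil (Recipe 9).
eskqil and sabqil -> xelwyn (Recipe 5).
Using Recipe 6, xelwyn, sabqil, and ornyor make nexdal.
sabqil and xelwyn and nexdal -> halmar (Recipe 4).
Using Recipe 3, halmar and ornyor make galorb.
tamrho would need raxird and ornyor (Recipe 1), but raxird is never obtained. raxird would need tamrho (Recipe 11), but tamrho is never obtained.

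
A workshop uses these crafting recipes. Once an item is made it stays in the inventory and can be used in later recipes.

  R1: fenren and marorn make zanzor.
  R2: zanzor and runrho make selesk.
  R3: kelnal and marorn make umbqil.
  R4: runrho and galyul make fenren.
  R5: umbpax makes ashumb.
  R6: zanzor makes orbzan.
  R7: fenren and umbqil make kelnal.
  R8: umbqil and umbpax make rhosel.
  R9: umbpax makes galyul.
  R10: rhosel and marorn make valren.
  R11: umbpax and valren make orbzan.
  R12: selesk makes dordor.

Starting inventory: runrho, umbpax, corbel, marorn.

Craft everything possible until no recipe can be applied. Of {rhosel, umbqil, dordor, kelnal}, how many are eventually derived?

umbpax → galyul (R9).
runrho and galyul → fenren (R4).
fenren and marorn → zanzor (R1).
Using R2, zanzor and runrho make selesk.
selesk → dordor (R12).
rhosel would need umbqil and umbpax (R8), but umbqil is never obtained.
umbqil would need kelnal and marorn (R3), but kelnal is never obtained.
dordor: reached.
kelnal would need fenren and umbqil (R7), but umbqil is never obtained.
Reached: dordor — 1 of the 4.

1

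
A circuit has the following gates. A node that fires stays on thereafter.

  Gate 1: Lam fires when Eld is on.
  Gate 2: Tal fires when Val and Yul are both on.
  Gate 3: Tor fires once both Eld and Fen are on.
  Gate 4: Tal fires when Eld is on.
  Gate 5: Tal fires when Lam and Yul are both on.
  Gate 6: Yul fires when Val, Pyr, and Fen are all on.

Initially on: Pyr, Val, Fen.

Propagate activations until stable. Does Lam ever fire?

Lam would need Eld (Gate 1), but Eld never turns on.

No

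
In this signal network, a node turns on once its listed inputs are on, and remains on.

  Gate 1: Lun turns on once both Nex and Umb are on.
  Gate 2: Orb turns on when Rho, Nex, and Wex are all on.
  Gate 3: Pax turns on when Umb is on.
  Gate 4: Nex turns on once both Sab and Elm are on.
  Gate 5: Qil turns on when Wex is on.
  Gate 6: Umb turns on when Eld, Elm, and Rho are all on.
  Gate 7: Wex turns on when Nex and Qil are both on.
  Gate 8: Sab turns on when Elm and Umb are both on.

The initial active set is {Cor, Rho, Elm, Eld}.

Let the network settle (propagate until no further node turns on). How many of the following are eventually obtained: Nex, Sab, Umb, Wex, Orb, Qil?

Eld, Elm, and Rho are on, so Umb turns on (Gate 6).
Elm and Umb are on, so Sab turns on (Gate 8).
Sab and Elm are on, so Nex turns on (Gate 4).
Nex: reached.
Sab: reached.
Umb: reached.
Wex would need Nex and Qil (Gate 7), but Qil never turns on.
Orb would need Rho, Nex, and Wex (Gate 2), but Wex never turns on.
Qil would need Wex (Gate 5), but Wex never turns on.
Reached: Nex, Sab, and Umb — 3 of the 6.

3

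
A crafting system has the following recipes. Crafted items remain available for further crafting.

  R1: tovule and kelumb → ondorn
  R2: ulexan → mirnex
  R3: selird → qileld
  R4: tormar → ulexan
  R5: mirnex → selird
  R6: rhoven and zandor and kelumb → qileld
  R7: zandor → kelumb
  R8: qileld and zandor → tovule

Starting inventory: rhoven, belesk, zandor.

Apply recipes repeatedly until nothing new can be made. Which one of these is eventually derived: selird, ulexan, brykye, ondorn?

Using R7, zandor makes kelumb.
Using R6, rhoven, zandor, and kelumb make qileld.
Using R8, qileld and zandor make tovule.
tovule and kelumb → ondorn (R1).
selird would need mirnex (R5), but mirnex is never obtained. ulexan would need tormar (R4), but tormar is never obtained. No rule produces brykye, and it is not given.

ondorn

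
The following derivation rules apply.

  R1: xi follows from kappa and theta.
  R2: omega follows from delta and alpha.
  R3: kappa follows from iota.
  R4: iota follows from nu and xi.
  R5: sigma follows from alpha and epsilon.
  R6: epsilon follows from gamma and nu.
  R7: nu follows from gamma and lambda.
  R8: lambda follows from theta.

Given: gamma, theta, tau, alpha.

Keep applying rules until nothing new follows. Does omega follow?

No

omega would need delta and alpha (R2), but delta is never established.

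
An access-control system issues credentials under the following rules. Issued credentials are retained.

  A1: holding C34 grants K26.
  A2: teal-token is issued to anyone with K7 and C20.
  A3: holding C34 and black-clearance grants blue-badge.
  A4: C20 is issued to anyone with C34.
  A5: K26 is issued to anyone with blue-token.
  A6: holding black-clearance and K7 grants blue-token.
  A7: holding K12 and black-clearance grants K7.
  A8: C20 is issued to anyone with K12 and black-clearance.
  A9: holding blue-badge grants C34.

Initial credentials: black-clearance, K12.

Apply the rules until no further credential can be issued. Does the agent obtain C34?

C34 would need blue-badge (A9), but blue-badge is never granted.

No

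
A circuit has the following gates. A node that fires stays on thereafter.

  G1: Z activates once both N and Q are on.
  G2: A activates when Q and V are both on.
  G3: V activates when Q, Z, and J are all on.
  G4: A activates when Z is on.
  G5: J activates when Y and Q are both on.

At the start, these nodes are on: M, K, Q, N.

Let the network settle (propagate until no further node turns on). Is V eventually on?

No

V would need Q, Z, and J (G3), but J never turns on.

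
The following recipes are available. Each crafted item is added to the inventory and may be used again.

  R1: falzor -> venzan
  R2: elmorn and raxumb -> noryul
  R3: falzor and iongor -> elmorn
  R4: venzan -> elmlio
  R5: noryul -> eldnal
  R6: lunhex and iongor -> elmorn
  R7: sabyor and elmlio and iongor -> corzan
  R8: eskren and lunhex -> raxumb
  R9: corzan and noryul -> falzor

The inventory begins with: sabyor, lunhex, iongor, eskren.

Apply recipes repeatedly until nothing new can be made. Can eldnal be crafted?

Using R8, eskren and lunhex make raxumb.
Using R6, lunhex and iongor make elmorn.
elmorn and raxumb -> noryul (R2).
noryul -> eldnal (R5).

Yes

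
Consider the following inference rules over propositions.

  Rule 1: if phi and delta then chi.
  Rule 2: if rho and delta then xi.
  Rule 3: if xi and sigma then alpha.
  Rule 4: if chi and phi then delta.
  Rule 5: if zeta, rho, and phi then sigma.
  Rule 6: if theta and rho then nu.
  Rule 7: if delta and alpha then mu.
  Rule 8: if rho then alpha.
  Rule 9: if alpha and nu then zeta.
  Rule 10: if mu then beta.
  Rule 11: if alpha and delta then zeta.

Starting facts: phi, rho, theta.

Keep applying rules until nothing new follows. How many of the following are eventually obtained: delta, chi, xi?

0

delta would need chi and phi (Rule 4), but chi is never established.
chi would need phi and delta (Rule 1), but delta is never established.
xi would need rho and delta (Rule 2), but delta is never established.
None of the 3 are reached.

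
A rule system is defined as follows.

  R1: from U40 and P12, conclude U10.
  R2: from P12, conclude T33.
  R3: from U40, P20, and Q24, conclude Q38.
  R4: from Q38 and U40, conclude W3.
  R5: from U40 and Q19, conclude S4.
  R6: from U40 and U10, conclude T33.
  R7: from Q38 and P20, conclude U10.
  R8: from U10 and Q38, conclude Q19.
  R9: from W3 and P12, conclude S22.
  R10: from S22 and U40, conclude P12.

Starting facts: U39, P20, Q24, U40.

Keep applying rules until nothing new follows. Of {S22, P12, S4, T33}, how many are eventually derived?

U40, P20, and Q24 hold, so Q38 follows (R3).
Q38 and P20 hold, so U10 follows (R7).
From U40 and U10, R6 gives T33.
U10 and Q38 hold, so Q19 follows (R8).
From U40 and Q19, R5 gives S4.
S22 would need W3 and P12 (R9), but P12 is never established.
P12 would need S22 and U40 (R10), but S22 is never established.
S4: reached.
T33: reached.
Reached: S4 and T33 — 2 of the 4.

2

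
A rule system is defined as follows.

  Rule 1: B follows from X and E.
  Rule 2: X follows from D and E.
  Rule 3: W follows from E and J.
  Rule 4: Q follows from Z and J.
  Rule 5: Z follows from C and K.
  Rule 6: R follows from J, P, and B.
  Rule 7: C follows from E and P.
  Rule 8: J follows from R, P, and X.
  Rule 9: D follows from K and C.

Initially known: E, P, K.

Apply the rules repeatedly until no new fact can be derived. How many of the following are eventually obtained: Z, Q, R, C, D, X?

4

From E and P, Rule 7 gives C.
From C and K, Rule 5 gives Z.
K and C hold, so D follows (Rule 9).
From D and E, Rule 2 gives X.
Z: reached.
Q would need Z and J (Rule 4), but J is never established.
R would need J, P, and B (Rule 6), but J is never established.
C: reached.
D: reached.
X: reached.
Reached: Z, C, D, and X — 4 of the 6.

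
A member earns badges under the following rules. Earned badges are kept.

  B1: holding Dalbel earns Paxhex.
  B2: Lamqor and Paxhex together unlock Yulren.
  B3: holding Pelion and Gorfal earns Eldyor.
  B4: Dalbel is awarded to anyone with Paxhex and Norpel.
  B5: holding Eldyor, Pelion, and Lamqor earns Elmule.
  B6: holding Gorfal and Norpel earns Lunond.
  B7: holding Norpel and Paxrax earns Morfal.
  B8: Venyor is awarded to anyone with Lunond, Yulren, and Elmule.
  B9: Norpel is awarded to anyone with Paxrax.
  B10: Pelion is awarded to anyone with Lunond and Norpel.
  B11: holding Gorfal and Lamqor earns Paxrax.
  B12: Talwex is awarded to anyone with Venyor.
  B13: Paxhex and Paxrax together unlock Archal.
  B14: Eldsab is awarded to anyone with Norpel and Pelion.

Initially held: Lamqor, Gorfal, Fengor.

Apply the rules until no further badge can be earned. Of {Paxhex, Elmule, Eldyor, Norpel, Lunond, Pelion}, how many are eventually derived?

With Gorfal and Lamqor, Paxrax is earned (B11).
With Paxrax, Norpel is earned (B9).
With Gorfal and Norpel, Lunond is earned (B6).
With Lunond and Norpel, Pelion is earned (B10).
With Pelion and Gorfal, Eldyor is earned (B3).
With Eldyor, Pelion, and Lamqor, Elmule is earned (B5).
Paxhex would need Dalbel (B1), but Dalbel is never earned.
Elmule: reached.
Eldyor: reached.
Norpel: reached.
Lunond: reached.
Pelion: reached.
Reached: Elmule, Eldyor, Norpel, Lunond, and Pelion — 5 of the 6.

5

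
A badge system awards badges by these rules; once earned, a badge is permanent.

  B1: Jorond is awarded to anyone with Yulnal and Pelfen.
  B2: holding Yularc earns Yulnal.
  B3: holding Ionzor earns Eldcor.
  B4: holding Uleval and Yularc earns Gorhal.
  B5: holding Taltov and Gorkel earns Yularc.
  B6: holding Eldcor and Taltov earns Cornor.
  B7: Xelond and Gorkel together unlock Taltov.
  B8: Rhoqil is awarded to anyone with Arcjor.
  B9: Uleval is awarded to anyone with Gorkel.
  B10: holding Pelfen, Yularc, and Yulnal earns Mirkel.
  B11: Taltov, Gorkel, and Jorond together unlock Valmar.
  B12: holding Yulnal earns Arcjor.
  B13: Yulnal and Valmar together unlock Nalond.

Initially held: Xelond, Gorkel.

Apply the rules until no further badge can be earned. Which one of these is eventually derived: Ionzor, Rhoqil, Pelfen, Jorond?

Rhoqil

With Xelond and Gorkel, Taltov is earned (B7).
With Taltov and Gorkel, Yularc is earned (B5).
With Yularc, Yulnal is earned (B2).
With Yulnal, Arcjor is earned (B12).
With Arcjor, Rhoqil is earned (B8).
Jorond would need Yulnal and Pelfen (B1), but Pelfen is never earned. No rule produces Ionzor, and it is not given. No rule produces Pelfen, and it is not given.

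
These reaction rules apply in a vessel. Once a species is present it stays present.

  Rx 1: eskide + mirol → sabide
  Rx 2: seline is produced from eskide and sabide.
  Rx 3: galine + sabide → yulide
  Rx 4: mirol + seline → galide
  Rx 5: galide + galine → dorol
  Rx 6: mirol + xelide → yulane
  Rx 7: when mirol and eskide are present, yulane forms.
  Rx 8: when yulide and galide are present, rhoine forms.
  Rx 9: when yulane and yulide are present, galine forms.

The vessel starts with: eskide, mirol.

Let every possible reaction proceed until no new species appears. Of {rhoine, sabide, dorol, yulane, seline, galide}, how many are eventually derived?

eskide and mirol present → sabide forms (Rx 1).
mirol and eskide present → yulane forms (Rx 7).
eskide and sabide present → seline forms (Rx 2).
mirol and seline present → galide forms (Rx 4).
rhoine would need yulide and galide (Rx 8), but yulide never forms.
sabide: reached.
dorol would need galide and galine (Rx 5), but galine never forms.
yulane: reached.
seline: reached.
galide: reached.
Reached: sabide, yulane, seline, and galide — 4 of the 6.

4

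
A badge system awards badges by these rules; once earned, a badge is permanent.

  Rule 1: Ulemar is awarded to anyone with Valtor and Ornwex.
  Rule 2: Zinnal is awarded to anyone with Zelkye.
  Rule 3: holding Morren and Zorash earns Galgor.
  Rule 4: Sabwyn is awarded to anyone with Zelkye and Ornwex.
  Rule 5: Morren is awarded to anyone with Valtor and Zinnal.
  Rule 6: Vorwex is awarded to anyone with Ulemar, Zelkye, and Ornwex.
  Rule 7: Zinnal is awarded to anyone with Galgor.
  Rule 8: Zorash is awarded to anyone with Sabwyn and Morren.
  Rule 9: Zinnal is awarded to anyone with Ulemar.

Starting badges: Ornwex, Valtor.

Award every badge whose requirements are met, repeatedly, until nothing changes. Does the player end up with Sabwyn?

Sabwyn would need Zelkye and Ornwex (Rule 4), but Zelkye is never earned.

No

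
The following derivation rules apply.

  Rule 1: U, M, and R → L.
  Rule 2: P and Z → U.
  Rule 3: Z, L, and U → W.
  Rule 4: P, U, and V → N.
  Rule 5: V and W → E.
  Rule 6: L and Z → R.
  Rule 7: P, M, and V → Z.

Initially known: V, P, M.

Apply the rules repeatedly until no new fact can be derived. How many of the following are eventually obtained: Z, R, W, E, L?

1

From P, M, and V, Rule 7 gives Z.
Z: reached.
R would need L and Z (Rule 6), but L is never established.
W would need Z, L, and U (Rule 3), but L is never established.
E would need V and W (Rule 5), but W is never established.
L would need U, M, and R (Rule 1), but R is never established.
Reached: Z — 1 of the 5.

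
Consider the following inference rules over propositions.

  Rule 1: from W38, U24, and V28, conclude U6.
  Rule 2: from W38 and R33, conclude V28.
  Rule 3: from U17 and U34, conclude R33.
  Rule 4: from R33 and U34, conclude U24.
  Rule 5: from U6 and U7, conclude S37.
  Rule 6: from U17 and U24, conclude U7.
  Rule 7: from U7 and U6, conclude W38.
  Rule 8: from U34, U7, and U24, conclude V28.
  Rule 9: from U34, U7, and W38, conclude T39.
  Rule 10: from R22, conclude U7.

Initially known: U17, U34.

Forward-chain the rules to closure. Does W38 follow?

W38 would need U7 and U6 (Rule 7), but U6 is never established.

No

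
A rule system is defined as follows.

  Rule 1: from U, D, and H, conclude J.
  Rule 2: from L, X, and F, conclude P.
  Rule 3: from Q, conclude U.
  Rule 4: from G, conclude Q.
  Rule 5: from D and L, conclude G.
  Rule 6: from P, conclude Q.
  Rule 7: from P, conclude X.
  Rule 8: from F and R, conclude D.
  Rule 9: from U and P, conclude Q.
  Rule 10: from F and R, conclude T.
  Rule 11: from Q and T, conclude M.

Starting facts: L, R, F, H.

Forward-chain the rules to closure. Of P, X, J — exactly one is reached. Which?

J

F and R hold, so D follows (Rule 8).
From D and L, Rule 5 gives G.
G holds, so Q follows (Rule 4).
Q holds, so U follows (Rule 3).
U, D, and H hold, so J follows (Rule 1).
X would need P (Rule 7), but P is never established. P would need L, X, and F (Rule 2), but X is never established.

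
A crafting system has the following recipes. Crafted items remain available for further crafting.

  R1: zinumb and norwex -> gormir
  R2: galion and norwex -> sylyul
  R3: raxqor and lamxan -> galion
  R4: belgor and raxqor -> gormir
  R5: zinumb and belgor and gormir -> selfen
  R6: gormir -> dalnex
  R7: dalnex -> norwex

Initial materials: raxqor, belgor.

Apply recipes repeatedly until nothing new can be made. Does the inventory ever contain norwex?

Yes

Using R4, belgor and raxqor make gormir.
Using R6, gormir makes dalnex.
Using R7, dalnex makes norwex.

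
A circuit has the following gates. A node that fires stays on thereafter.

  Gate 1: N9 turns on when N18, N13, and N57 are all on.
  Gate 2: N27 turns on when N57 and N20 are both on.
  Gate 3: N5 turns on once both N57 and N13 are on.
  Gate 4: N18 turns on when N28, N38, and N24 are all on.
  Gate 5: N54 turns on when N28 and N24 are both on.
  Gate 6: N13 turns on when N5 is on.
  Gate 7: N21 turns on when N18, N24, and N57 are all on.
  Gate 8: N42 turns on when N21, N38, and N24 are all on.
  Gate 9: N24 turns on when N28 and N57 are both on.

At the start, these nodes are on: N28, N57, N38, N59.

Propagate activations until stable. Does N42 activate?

Gate 9: N28 and N57 on → N24 on.
Gate 4: N28, N38, and N24 on → N18 on.
Gate 7: N18, N24, and N57 on → N21 on.
Gate 8: N21, N38, and N24 on → N42 on.

Yes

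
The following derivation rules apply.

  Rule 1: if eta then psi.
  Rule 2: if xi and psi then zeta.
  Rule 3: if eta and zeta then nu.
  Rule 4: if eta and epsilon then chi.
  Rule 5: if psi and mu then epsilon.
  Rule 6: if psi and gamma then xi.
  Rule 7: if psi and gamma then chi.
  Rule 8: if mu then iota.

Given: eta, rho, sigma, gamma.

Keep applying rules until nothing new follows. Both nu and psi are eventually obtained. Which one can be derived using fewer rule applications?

psi

psi: From eta, Rule 1 gives psi. [1 rule application]
nu: eta holds, so psi follows (Rule 1). psi and gamma hold, so xi follows (Rule 6). xi and psi hold, so zeta follows (Rule 2). eta and zeta hold, so nu follows (Rule 3). [4 rule applications]
psi needs fewer.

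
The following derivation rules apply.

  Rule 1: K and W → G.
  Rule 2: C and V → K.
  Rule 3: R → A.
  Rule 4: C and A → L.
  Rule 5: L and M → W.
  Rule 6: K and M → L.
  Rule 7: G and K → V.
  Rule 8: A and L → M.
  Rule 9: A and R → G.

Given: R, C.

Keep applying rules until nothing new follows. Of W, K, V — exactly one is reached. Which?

W

From R, Rule 3 gives A.
C and A hold, so L follows (Rule 4).
From A and L, Rule 8 gives M.
From L and M, Rule 5 gives W.
V would need G and K (Rule 7), but K is never established. K would need C and V (Rule 2), but V is never established.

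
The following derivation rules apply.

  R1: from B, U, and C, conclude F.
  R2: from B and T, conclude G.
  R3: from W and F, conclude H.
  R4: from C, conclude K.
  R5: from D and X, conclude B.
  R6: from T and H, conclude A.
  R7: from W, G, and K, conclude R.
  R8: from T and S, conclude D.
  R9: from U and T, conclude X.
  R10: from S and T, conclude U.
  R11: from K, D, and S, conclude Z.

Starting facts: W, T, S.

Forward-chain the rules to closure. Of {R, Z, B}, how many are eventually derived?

T and S hold, so D follows (R8).
From S and T, R10 gives U.
From U and T, R9 gives X.
From D and X, R5 gives B.
R would need W, G, and K (R7), but K is never established.
Z would need K, D, and S (R11), but K is never established.
B: reached.
Reached: B — 1 of the 3.

1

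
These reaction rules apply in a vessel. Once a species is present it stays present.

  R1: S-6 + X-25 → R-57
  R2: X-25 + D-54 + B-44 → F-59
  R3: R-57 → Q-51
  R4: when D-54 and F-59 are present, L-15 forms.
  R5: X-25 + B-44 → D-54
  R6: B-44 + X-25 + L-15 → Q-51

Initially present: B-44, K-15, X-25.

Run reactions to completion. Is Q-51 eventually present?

X-25 and B-44 present → D-54 forms (R5).
X-25, D-54, and B-44 present → F-59 forms (R2).
D-54 and F-59 present → L-15 forms (R4).
B-44, X-25, and L-15 present → Q-51 forms (R6).

Yes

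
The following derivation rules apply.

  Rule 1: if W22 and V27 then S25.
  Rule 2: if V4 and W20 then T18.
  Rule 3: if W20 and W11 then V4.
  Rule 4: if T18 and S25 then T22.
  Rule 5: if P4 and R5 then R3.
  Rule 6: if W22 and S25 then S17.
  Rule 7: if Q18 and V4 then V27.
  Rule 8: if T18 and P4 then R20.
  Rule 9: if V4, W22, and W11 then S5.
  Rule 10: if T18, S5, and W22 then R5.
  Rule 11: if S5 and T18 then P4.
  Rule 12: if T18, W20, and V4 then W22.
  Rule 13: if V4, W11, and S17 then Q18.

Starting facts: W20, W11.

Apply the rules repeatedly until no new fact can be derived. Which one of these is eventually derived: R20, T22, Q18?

W20 and W11 hold, so V4 follows (Rule 3).
V4 and W20 hold, so T18 follows (Rule 2).
T18, W20, and V4 hold, so W22 follows (Rule 12).
V4, W22, and W11 hold, so S5 follows (Rule 9).
S5 and T18 hold, so P4 follows (Rule 11).
From T18 and P4, Rule 8 gives R20.
T22 would need T18 and S25 (Rule 4), but S25 is never established. Q18 would need V4, W11, and S17 (Rule 13), but S17 is never established.

R20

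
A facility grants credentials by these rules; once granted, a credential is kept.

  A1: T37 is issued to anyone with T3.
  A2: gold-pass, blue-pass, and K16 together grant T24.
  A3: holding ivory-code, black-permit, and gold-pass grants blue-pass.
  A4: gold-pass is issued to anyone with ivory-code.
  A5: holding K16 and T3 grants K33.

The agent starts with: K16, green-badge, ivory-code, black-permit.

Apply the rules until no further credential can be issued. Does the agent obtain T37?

T37 would need T3 (A1), but T3 is never granted.

No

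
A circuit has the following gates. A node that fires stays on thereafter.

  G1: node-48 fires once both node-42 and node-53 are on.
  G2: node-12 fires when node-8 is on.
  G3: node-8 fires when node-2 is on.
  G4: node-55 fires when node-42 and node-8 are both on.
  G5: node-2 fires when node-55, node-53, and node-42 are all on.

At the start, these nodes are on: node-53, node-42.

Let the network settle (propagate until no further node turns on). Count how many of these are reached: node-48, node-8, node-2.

node-42 and node-53 are on, so node-48 fires (G1).
node-48: reached.
node-8 would need node-2 (G3), but node-2 never turns on.
node-2 would need node-55, node-53, and node-42 (G5), but node-55 never turns on.
Reached: node-48 — 1 of the 3.

1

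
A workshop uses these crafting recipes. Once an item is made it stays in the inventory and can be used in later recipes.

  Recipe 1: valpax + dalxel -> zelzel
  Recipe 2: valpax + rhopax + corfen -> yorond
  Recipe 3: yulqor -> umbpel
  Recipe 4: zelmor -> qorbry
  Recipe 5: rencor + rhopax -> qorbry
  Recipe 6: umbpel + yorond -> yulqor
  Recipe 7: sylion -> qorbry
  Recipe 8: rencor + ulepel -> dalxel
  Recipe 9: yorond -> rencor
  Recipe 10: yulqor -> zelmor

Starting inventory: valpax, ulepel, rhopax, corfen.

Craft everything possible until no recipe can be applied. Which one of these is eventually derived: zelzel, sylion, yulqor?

valpax + rhopax + corfen -> yorond (Recipe 2).
Using Recipe 9, yorond makes rencor.
rencor + ulepel -> dalxel (Recipe 8).
Using Recipe 1, valpax and dalxel make zelzel.
No rule produces sylion, and it is not given. yulqor would need umbpel and yorond (Recipe 6), but umbpel is never obtained.

zelzel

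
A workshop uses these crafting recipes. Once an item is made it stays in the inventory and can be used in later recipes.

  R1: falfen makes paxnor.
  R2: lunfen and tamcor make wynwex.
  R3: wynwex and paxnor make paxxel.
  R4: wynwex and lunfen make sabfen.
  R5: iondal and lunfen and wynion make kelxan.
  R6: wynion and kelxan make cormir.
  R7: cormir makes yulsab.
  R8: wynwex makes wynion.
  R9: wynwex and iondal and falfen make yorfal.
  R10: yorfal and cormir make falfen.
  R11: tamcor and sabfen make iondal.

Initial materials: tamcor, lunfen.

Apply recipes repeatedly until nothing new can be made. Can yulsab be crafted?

Yes

Using R2, lunfen and tamcor make wynwex.
Using R4, wynwex and lunfen make sabfen.
wynwex → wynion (R8).
tamcor and sabfen → iondal (R11).
iondal and lunfen and wynion → kelxan (R5).
Using R6, wynion and kelxan make cormir.
cormir → yulsab (R7).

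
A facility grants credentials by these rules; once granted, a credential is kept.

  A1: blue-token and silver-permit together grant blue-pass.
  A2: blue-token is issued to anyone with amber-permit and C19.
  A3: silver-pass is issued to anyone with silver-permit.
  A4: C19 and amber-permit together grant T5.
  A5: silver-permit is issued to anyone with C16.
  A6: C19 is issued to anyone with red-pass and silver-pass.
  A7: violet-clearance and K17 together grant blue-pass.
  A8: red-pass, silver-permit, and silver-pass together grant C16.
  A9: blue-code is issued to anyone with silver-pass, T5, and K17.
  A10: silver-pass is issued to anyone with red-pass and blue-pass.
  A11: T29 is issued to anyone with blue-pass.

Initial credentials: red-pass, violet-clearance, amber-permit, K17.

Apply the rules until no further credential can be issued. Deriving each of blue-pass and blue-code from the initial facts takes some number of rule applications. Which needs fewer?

blue-pass

blue-pass: Holding violet-clearance and K17 grants blue-pass (A7). [1 rule application]
blue-code: Holding violet-clearance and K17 grants blue-pass (A7). Holding red-pass and blue-pass grants silver-pass (A10). Holding red-pass and silver-pass grants C19 (A6). Holding C19 and amber-permit grants T5 (A4). Holding silver-pass, T5, and K17 grants blue-code (A9). [5 rule applications]
blue-pass needs fewer.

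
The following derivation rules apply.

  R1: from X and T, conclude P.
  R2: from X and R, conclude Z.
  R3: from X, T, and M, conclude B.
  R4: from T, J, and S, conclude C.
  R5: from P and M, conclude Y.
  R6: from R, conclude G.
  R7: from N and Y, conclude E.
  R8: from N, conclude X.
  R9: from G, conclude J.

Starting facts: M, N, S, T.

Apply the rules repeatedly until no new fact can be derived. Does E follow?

Yes

N holds, so X follows (R8).
From X and T, R1 gives P.
From P and M, R5 gives Y.
From N and Y, R7 gives E.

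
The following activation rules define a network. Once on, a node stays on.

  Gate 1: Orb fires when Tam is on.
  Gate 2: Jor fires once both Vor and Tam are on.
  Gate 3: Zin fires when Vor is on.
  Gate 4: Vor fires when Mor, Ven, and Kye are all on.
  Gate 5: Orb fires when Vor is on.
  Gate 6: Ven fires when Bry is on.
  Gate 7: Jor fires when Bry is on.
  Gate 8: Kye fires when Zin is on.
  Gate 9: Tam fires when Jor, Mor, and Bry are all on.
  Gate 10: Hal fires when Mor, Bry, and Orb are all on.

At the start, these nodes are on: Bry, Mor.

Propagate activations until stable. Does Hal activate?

Bry is on, so Jor fires (Gate 7).
Jor, Mor, and Bry are on, so Tam fires (Gate 9).
Gate 1: Tam on → Orb on.
Gate 10: Mor, Bry, and Orb on → Hal on.

Yes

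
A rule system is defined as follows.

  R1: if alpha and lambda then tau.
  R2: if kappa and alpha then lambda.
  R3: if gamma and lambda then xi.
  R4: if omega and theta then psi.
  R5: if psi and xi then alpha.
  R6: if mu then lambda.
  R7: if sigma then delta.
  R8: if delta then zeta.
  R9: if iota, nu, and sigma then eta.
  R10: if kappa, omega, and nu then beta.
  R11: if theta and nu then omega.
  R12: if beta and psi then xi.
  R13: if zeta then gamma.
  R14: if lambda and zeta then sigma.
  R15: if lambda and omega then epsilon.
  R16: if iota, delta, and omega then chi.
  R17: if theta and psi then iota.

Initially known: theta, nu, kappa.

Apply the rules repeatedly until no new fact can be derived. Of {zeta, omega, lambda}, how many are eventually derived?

2

theta and nu hold, so omega follows (R11).
From omega and theta, R4 gives psi.
From kappa, omega, and nu, R10 gives beta.
beta and psi hold, so xi follows (R12).
From psi and xi, R5 gives alpha.
kappa and alpha hold, so lambda follows (R2).
zeta would need delta (R8), but delta is never established.
omega: reached.
lambda: reached.
Reached: omega and lambda — 2 of the 3.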